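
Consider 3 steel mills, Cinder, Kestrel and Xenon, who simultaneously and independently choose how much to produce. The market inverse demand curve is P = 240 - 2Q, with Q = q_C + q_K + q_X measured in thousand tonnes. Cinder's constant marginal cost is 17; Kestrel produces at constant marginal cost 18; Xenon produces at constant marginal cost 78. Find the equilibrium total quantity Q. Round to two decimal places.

75.88

Cinder's profit: π_C = (240 - 2Q)q_C - (17q_C). Setting ∂π_C/∂q_C = 0: 223 - 4q_C - 2(q_K + q_X) = 0.
Kestrel's profit: π_K = (240 - 2Q)q_K - (18q_K). Setting ∂π_K/∂q_K = 0: 222 - 4q_K - 2(q_C + q_X) = 0.
Xenon's profit: π_X = (240 - 2Q)q_X - (78q_X). Setting ∂π_X/∂q_X = 0: 162 - 4q_X - 2(q_C + q_K) = 0.
Adding the 3 first-order conditions: 607 − 8Q = 0, so Q = 607/8.
Back-substituting: q_C = (223 − 607/4)/2 = 285/8, q_K = (222 − 607/4)/2 = 281/8, q_X = (162 − 607/4)/2 = 41/8.
Total output Q = 285/8 + 281/8 + 41/8 = 607/8.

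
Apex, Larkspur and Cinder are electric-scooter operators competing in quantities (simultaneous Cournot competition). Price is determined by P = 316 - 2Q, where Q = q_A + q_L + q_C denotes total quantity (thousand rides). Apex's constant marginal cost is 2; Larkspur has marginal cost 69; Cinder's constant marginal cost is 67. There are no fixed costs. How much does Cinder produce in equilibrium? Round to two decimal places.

23.25

Apex's profit: π_A = (316 - 2Q)q_A - (2q_A). Setting ∂π_A/∂q_A = 0: 314 - 4q_A - 2(q_L + q_C) = 0.
Larkspur's profit: π_L = (316 - 2Q)q_L - (69q_L). Setting ∂π_L/∂q_L = 0: 247 - 4q_L - 2(q_A + q_C) = 0.
Cinder's first-order condition: 249 - 4q_C - 2(q_A + q_L) = 0.
Adding the 3 first-order conditions: 810 − 8Q = 0, so Q = 405/4.
Back-substituting: q_A = (314 − 405/2)/2 = 223/4, q_L = (247 − 405/2)/2 = 89/4, q_C = (249 − 405/2)/2 = 93/4.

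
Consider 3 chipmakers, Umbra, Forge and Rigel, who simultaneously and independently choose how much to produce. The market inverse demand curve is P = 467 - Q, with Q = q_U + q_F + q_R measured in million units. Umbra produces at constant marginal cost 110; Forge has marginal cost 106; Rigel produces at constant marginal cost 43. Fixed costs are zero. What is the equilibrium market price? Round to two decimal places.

181.50

Umbra's profit: π_U = (467 - Q)q_U - (110q_U). Setting ∂π_U/∂q_U = 0: 357 - 2q_U - (q_F + q_R) = 0.
Forge's first-order condition: 361 - 2q_F - (q_U + q_R) = 0.
Rigel's profit: π_R = (467 - Q)q_R - (43q_R). Setting ∂π_R/∂q_R = 0: 424 - 2q_R - (q_U + q_F) = 0.
Adding the 3 conditions: 1142 − 2Q − 2Q = 0, i.e. Q = 571/2.
Back-substituting: q_U = (357 − 571/2) = 143/2, q_F = (361 − 571/2) = 151/2, q_R = (424 − 571/2) = 277/2.
Total output Q = 571/2, so price P = 467 - 571/2 = 363/2.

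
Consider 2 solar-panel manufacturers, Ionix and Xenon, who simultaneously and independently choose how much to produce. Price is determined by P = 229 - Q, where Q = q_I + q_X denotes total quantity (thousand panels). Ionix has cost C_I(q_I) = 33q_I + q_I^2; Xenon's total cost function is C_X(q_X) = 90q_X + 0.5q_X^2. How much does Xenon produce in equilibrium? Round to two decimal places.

32.73

Ionix's profit: π_I = (229 - Q)q_I - (33q_I + q_I²). Setting ∂π_I/∂q_I = 0: 196 - 4q_I - (q_X) = 0.
Xenon's first-order condition: 139 - 3q_X - (q_I) = 0.
Rearranging gives the reaction functions q_I = (196 - q_X)/4 and q_X = (139 - q_I)/3.
Solving the pair: q_I = 449/11, q_X = 360/11.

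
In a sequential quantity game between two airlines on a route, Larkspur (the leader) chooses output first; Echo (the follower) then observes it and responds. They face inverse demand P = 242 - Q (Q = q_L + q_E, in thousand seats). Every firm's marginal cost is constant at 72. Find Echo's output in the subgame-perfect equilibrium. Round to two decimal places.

42.50

Solve by backward induction. Given q_L, the follower Echo maximises π_E = (242 - q_L - q_E)q_E - 72q_E.
Follower FOC: 170 - q_L - 2q_E = 0, so q_E(q_L) = (170 - q_L)/2.
Larkspur substitutes q_E(q_L) into its own profit: π_L = q_L(242 - q_L - (170 - q_L)/2) - 72q_L = (157 - (1/2)q_L)q_L - 72q_L.
Leader FOC: 85 - q_L = 0, so q_L = 85.
Then q_E = (170 - 85)/2 = 85/2.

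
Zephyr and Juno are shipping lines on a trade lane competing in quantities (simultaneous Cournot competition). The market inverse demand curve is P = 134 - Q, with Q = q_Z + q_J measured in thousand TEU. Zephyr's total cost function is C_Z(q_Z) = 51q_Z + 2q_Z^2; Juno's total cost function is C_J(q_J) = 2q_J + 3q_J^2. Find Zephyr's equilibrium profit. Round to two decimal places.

Zephyr's profit: π_Z = (134 - Q)q_Z - (51q_Z + 2q_Z²). Setting ∂π_Z/∂q_Z = 0: 83 - 6q_Z - (q_J) = 0.
Juno's profit: π_J = (134 - Q)q_J - (2q_J + 3q_J²). Setting ∂π_J/∂q_J = 0: 132 - 8q_J - (q_Z) = 0.
Rearranging gives the reaction functions q_Z = (83 - q_J)/6 and q_J = (132 - q_Z)/8.
Solving the pair: q_Z = 532/47, q_J = 709/47.
Price P = 134 - 1241/47 = 107.5957.
Zephyr's profit: 107.5957·(532/47) - 51·(532/47) - 2(532/47)² = 384.3694.

384.37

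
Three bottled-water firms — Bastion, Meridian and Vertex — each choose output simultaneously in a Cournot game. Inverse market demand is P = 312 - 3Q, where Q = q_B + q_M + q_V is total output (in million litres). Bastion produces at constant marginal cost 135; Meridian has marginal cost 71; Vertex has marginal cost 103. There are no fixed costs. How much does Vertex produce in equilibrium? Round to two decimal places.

Bastion's profit: π_B = (312 - 3Q)q_B - (135q_B). Setting ∂π_B/∂q_B = 0: 177 - 6q_B - 3(q_M + q_V) = 0.
Meridian's profit: π_M = (312 - 3Q)q_M - (71q_M). Setting ∂π_M/∂q_M = 0: 241 - 6q_M - 3(q_B + q_V) = 0.
Vertex's profit: π_V = (312 - 3Q)q_V - (103q_V). Setting ∂π_V/∂q_V = 0: 209 - 6q_V - 3(q_B + q_M) = 0.
Adding the 3 conditions: 627 − 6Q − 6Q = 0, i.e. Q = 209/4.
Back-substituting: q_B = (177 − 627/4)/3 = 27/4, q_M = (241 − 627/4)/3 = 337/12, q_V = (209 − 627/4)/3 = 209/12.

17.42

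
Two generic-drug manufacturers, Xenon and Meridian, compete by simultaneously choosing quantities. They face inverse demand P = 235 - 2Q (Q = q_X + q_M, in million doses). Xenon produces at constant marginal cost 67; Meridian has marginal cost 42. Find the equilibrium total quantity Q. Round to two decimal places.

Xenon's profit: π_X = (235 - 2Q)q_X - (67q_X). Setting ∂π_X/∂q_X = 0: 168 - 4q_X - 2(q_M) = 0.
Meridian's profit: π_M = (235 - 2Q)q_M - (42q_M). Setting ∂π_M/∂q_M = 0: 193 - 4q_M - 2(q_X) = 0.
Rearranging gives the reaction functions q_X = (168 - 2q_M)/4 and q_M = (193 - 2q_X)/4.
Solving the pair: q_X = 143/6, q_M = 109/3.
Total output Q = 143/6 + 109/3 = 361/6.

60.17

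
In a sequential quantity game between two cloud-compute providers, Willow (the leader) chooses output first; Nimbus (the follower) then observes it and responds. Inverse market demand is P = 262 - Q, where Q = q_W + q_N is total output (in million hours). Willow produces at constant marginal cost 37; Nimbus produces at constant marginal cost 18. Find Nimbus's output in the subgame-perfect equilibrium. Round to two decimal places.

The follower Nimbus best-responds to any q_W: π_N = (262 - Q)q_N - 18q_N.
Setting the follower's marginal profit to zero, 244 - q_W - 2q_N = 0, i.e. q_N = (244 - q_W)/2.
Willow substitutes q_N(q_W) into its own profit: π_W = q_W(262 - q_W - (244 - q_W)/2) - 37q_W = (140 - (1/2)q_W)q_W - 37q_W.
The leader's first-order condition 103 - q_W = 0 yields q_W = 103.
Then q_N = (244 - 103)/2 = 141/2.

70.50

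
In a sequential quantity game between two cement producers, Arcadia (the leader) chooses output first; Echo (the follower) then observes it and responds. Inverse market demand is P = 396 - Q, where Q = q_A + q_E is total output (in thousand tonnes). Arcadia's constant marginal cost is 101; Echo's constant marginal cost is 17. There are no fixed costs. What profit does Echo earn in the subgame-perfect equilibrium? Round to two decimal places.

18700.56

The follower Echo best-responds to any q_A: π_E = (396 - Q)q_E - 17q_E.
Setting the follower's marginal profit to zero, 379 - q_A - 2q_E = 0, i.e. q_E = (379 - q_A)/2.
The leader anticipates this reaction. Substituting into P = 396 - Q gives P = 413/2 - (1/2)q_A, so π_A = (413/2 - (1/2)q_A)q_A - 101q_A.
Maximising: ∂π_A/∂q_A = 211/2 - q_A = 0, giving q_A = 211/2.
Then q_E = (379 - 211/2)/2 = 547/4.
Price P = 396 - 969/4 = 615/4.
Echo's profit: (615/4 - 17)·(547/4) = 18700.5625.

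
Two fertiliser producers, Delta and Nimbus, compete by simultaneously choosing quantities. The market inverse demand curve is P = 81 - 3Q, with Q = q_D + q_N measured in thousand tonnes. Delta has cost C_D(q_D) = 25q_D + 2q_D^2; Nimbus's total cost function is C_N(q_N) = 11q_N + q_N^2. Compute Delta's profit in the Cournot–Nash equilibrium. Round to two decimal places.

56.18

Delta's profit: π_D = (81 - 3Q)q_D - (25q_D + 2q_D²). Setting ∂π_D/∂q_D = 0: 56 - 10q_D - 3(q_N) = 0.
Nimbus's first-order condition: 70 - 8q_N - 3(q_D) = 0.
Best responses: q_D = (56 - 3q_N)/10, q_N = (70 - 3q_D)/8.
Solving the pair: q_D = 238/71, q_N = 532/71.
Price P = 81 - 3·(770/71) = 48.4648.
Delta's profit: 48.4648·(238/71) - 25·(238/71) - 2(238/71)² = 56.1833.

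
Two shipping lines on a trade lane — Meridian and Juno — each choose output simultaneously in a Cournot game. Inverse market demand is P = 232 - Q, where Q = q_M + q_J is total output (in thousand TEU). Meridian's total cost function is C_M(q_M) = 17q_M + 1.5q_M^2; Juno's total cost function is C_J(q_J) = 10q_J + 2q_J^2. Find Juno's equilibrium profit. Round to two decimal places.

2857.40

Meridian's profit: π_M = (232 - Q)q_M - (17q_M + (3/2)q_M²). Setting ∂π_M/∂q_M = 0: 215 - 5q_M - (q_J) = 0.
Juno's first-order condition: 222 - 6q_J - (q_M) = 0.
Rearranging gives the reaction functions q_M = (215 - q_J)/5 and q_J = (222 - q_M)/6.
Substituting one into the other gives q_M = 1068/29 and q_J = 895/29.
Price P = 232 - 1963/29 = 164.3103.
Juno's profit: 164.3103·(895/29) - 10·(895/29) - 2(895/29)² = 2857.4019.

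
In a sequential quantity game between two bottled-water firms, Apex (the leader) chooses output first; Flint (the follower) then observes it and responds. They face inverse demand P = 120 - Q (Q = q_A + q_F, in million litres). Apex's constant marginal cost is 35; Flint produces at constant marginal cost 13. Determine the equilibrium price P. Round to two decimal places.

50.75

The follower Flint best-responds to any q_A: π_F = (120 - Q)q_F - 13q_F.
∂π_F/∂q_F = 107 - q_A - 2q_F = 0 gives the reaction function q_F = (107 - q_A)/2.
The leader anticipates this reaction. Substituting into P = 120 - Q gives P = 133/2 - (1/2)q_A, so π_A = (133/2 - (1/2)q_A)q_A - 35q_A.
Leader FOC: 63/2 - q_A = 0, so q_A = 63/2.
Then q_F = (107 - 63/2)/2 = 151/4.
Total output Q = 277/4, so price P = 120 - 277/4 = 203/4.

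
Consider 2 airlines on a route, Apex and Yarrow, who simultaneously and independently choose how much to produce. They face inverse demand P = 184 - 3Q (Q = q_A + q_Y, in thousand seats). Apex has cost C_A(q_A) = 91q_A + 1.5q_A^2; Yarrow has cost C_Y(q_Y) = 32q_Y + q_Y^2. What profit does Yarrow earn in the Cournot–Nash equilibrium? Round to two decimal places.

1195.18

Apex's profit: π_A = (184 - 3Q)q_A - (91q_A + (3/2)q_A²). Setting ∂π_A/∂q_A = 0: 93 - 9q_A - 3(q_Y) = 0.
Yarrow's first-order condition: 152 - 8q_Y - 3(q_A) = 0.
Rearranging gives the reaction functions q_A = (93 - 3q_Y)/9 and q_Y = (152 - 3q_A)/8.
Solving the pair: q_A = 32/7, q_Y = 121/7.
Price P = 184 - 3·(153/7) = 829/7.
Yarrow's profit: (829/7)·(121/7) - 32·(121/7) - (121/7)² = 1195.1837.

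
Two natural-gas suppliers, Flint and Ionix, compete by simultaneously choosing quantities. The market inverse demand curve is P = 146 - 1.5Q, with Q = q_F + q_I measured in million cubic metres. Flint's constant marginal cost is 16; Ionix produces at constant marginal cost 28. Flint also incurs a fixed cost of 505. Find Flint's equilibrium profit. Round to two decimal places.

Flint's profit: π_F = (146 - 1.5Q)q_F - (16q_F). Setting ∂π_F/∂q_F = 0: 130 - 3q_F - (3/2)(q_I) = 0.
Ionix's first-order condition: 118 - 3q_I - (3/2)(q_F) = 0.
So q_F = (130 - (3/2)q_I)/3 and q_I = (118 - (3/2)q_F)/3.
Solving the pair: q_F = 284/9, q_I = 212/9.
Price P = 146 - (3/2)·(496/9) = 190/3.
Flint's profit: (190/3 - 16)·(284/9) - 505 = 988.6296.

988.63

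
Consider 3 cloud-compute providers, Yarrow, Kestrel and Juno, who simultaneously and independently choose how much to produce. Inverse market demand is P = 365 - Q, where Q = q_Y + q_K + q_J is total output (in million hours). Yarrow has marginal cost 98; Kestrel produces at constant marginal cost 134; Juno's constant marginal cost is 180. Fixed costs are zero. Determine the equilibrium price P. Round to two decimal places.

194.25

Yarrow's profit: π_Y = (365 - Q)q_Y - (98q_Y). Setting ∂π_Y/∂q_Y = 0: 267 - 2q_Y - (q_K + q_J) = 0.
Kestrel's profit: π_K = (365 - Q)q_K - (134q_K). Setting ∂π_K/∂q_K = 0: 231 - 2q_K - (q_Y + q_J) = 0.
Juno's first-order condition: 185 - 2q_J - (q_Y + q_K) = 0.
Adding the 3 conditions: 683 − 2Q − 2Q = 0, i.e. Q = 683/4.
Back-substituting: q_Y = (267 − 683/4) = 385/4, q_K = (231 − 683/4) = 241/4, q_J = (185 − 683/4) = 57/4.
Total output Q = 683/4, so price P = 365 - 683/4 = 777/4.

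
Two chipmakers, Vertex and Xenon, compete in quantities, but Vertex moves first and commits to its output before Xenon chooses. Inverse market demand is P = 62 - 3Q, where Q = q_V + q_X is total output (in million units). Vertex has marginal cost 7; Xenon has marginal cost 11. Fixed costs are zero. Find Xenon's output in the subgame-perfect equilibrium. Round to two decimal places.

3.58

The follower Xenon best-responds to any q_V: π_X = (62 - 3Q)q_X - 11q_X.
Follower FOC: 51 - 3q_V - 6q_X = 0, so q_X(q_V) = (51 - 3q_V)/6.
The leader anticipates this reaction. Substituting into P = 62 - 3Q gives P = 73/2 - (3/2)q_V, so π_V = (73/2 - (3/2)q_V)q_V - 7q_V.
Maximising: ∂π_V/∂q_V = 59/2 - 3q_V = 0, giving q_V = 59/6.
Then q_X = (51 - 3·(59/6))/6 = 43/12.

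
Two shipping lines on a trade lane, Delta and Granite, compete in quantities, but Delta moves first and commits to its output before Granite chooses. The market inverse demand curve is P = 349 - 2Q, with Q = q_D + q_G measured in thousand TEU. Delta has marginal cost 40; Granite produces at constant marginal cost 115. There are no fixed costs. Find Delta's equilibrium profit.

The follower Granite best-responds to any q_D: π_G = (349 - 2Q)q_G - 115q_G.
Setting the follower's marginal profit to zero, 234 - 2q_D - 4q_G = 0, i.e. q_G = (234 - 2q_D)/4.
Delta substitutes q_G(q_D) into its own profit: π_D = q_D(349 - 2q_D - (234 - 2q_D)/2) - 40q_D = (232 - q_D)q_D - 40q_D.
Leader FOC: 192 - 2q_D = 0, so q_D = 96.
Then q_G = (234 - 2·96)/4 = 21/2.
Price P = 349 - 2·(213/2) = 136.
Delta's profit: (136 - 40)·96 = 9216.

9216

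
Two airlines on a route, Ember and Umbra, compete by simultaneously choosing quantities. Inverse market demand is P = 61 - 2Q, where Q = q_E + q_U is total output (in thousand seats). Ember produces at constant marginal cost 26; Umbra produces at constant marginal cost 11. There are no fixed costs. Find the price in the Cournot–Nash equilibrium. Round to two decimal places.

Ember's profit: π_E = (61 - 2Q)q_E - (26q_E). Setting ∂π_E/∂q_E = 0: 35 - 4q_E - 2(q_U) = 0.
Umbra's first-order condition: 50 - 4q_U - 2(q_E) = 0.
Best responses: q_E = (35 - 2q_U)/4, q_U = (50 - 2q_E)/4.
Substituting one into the other gives q_E = 10/3 and q_U = 65/6.
Total output Q = 85/6, so price P = 61 - 2·(85/6) = 98/3.

32.67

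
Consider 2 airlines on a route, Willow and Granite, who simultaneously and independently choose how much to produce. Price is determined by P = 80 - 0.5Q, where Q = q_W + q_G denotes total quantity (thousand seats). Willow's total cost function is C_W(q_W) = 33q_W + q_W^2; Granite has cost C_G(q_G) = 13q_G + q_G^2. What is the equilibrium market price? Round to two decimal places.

63.71

Willow's profit: π_W = (80 - 0.5Q)q_W - (33q_W + q_W²). Setting ∂π_W/∂q_W = 0: 47 - 3q_W - (1/2)(q_G) = 0.
Granite's profit: π_G = (80 - 0.5Q)q_G - (13q_G + q_G²). Setting ∂π_G/∂q_G = 0: 67 - 3q_G - (1/2)(q_W) = 0.
Best responses: q_W = (47 - (1/2)q_G)/3, q_G = (67 - (1/2)q_W)/3.
Substituting one into the other gives q_W = 86/7 and q_G = 142/7.
Total output Q = 228/7, so price P = 80 - (1/2)·(228/7) = 446/7.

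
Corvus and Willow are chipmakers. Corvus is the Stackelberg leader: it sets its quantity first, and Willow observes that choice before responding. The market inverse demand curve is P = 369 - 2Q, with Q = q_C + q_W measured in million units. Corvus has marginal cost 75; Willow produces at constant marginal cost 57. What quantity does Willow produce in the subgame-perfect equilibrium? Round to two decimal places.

The follower Willow best-responds to any q_C: π_W = (369 - 2Q)q_W - 57q_W.
∂π_W/∂q_W = 312 - 2q_C - 4q_W = 0 gives the reaction function q_W = (312 - 2q_C)/4.
The leader anticipates this reaction. Substituting into P = 369 - 2Q gives P = 213 - q_C, so π_C = (213 - q_C)q_C - 75q_C.
The leader's first-order condition 138 - 2q_C = 0 yields q_C = 69.
Then q_W = (312 - 2·69)/4 = 87/2.

43.50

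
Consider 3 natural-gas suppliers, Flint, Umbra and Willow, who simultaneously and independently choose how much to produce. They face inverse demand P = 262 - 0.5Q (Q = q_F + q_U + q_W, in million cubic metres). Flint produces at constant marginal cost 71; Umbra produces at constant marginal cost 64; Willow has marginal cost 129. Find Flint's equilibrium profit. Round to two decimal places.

7320.50

Flint's profit: π_F = (262 - 0.5Q)q_F - (71q_F). Setting ∂π_F/∂q_F = 0: 191 - q_F - (1/2)(q_U + q_W) = 0.
Umbra's profit: π_U = (262 - 0.5Q)q_U - (64q_U). Setting ∂π_U/∂q_U = 0: 198 - q_U - (1/2)(q_F + q_W) = 0.
Willow's first-order condition: 133 - q_W - (1/2)(q_F + q_U) = 0.
Summing all 3 equations gives 522 − 2Q = 0, hence Q = 261.
Back-substituting: q_F = (191 − 261/2)/(1/2) = 121, q_U = (198 − 261/2)/(1/2) = 135, q_W = (133 − 261/2)/(1/2) = 5.
Price P = 262 - (1/2)·261 = 263/2.
Flint's profit: (263/2 - 71)·121 = 7320.5000.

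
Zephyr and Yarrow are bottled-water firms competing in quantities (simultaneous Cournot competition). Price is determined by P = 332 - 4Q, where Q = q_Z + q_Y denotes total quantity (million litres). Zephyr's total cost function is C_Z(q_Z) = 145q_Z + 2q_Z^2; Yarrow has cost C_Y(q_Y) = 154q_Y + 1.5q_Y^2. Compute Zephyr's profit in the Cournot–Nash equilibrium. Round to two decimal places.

Zephyr's profit: π_Z = (332 - 4Q)q_Z - (145q_Z + 2q_Z²). Setting ∂π_Z/∂q_Z = 0: 187 - 12q_Z - 4(q_Y) = 0.
Yarrow's profit: π_Y = (332 - 4Q)q_Y - (154q_Y + (3/2)q_Y²). Setting ∂π_Y/∂q_Y = 0: 178 - 11q_Y - 4(q_Z) = 0.
Rearranging gives the reaction functions q_Z = (187 - 4q_Y)/12 and q_Y = (178 - 4q_Z)/11.
Solving the pair: q_Z = 1345/116, q_Y = 347/29.
Price P = 332 - 4·23.5603 = 237.7586.
Zephyr's profit: 237.7586·(1345/116) - 145·(1345/116) - 2(1345/116)² = 806.6402.

806.64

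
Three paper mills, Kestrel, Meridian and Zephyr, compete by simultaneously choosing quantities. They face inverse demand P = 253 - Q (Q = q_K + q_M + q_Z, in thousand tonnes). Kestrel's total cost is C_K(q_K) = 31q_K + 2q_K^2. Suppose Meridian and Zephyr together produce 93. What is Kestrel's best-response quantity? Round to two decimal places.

With rivals' combined output fixed at 93, Kestrel's profit is π_K = (253 - 93 - q_K)q_K - (31q_K + 2q_K²) = (160 - q_K)q_K - (31q_K + 2q_K²).
∂π_K/∂q_K = 129 - 6q_K = 0, so q_K = 43/2.

21.50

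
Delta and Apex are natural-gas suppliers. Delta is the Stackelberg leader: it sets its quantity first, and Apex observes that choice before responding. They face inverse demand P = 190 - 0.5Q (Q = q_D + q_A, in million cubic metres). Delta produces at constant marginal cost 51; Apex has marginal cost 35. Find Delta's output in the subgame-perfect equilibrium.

123

Solve by backward induction. Given q_D, the follower Apex maximises π_A = (190 - (1/2)q_D - (1/2)q_A)q_A - 35q_A.
Follower FOC: 155 - (1/2)q_D - q_A = 0, so q_A(q_D) = (155 - (1/2)q_D).
The leader anticipates this reaction. Substituting into P = 190 - 0.5Q gives P = 225/2 - (1/4)q_D, so π_D = (225/2 - (1/4)q_D)q_D - 51q_D.
Maximising: ∂π_D/∂q_D = 123/2 - (1/2)q_D = 0, giving q_D = 123.
Then q_A = (155 - (1/2)·123) = 187/2.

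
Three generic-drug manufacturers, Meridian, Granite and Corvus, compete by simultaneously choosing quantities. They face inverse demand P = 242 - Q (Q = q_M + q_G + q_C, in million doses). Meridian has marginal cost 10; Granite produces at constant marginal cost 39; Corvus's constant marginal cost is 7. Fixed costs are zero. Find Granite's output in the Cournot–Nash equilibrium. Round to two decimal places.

35.50

Meridian's profit: π_M = (242 - Q)q_M - (10q_M). Setting ∂π_M/∂q_M = 0: 232 - 2q_M - (q_G + q_C) = 0.
Granite's first-order condition: 203 - 2q_G - (q_M + q_C) = 0.
Corvus's profit: π_C = (242 - Q)q_C - (7q_C). Setting ∂π_C/∂q_C = 0: 235 - 2q_C - (q_M + q_G) = 0.
Summing all 3 equations gives 670 − 4Q = 0, hence Q = 335/2.
Back-substituting: q_M = (232 − 335/2) = 129/2, q_G = (203 − 335/2) = 71/2, q_C = (235 − 335/2) = 135/2.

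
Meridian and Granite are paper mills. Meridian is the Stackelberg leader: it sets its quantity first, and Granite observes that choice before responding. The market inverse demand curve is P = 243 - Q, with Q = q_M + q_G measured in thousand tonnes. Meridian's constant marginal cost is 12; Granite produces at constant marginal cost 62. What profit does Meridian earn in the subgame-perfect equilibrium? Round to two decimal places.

The follower Granite best-responds to any q_M: π_G = (243 - Q)q_G - 62q_G.
∂π_G/∂q_G = 181 - q_M - 2q_G = 0 gives the reaction function q_G = (181 - q_M)/2.
Meridian substitutes q_G(q_M) into its own profit: π_M = q_M(243 - q_M - (181 - q_M)/2) - 12q_M = (305/2 - (1/2)q_M)q_M - 12q_M.
Leader FOC: 281/2 - q_M = 0, so q_M = 281/2.
Then q_G = (181 - 281/2)/2 = 81/4.
Price P = 243 - 643/4 = 329/4.
Meridian's profit: (329/4 - 12)·(281/2) = 9870.1250.

9870.13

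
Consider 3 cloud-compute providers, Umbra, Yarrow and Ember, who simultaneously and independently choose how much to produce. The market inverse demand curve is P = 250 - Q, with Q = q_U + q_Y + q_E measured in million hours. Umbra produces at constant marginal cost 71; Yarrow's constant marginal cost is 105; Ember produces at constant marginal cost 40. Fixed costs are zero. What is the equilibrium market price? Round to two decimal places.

Umbra's profit: π_U = (250 - Q)q_U - (71q_U). Setting ∂π_U/∂q_U = 0: 179 - 2q_U - (q_Y + q_E) = 0.
Yarrow's first-order condition: 145 - 2q_Y - (q_U + q_E) = 0.
Ember's first-order condition: 210 - 2q_E - (q_U + q_Y) = 0.
Summing all 3 equations gives 534 − 4Q = 0, hence Q = 267/2.
Back-substituting: q_U = (179 − 267/2) = 91/2, q_Y = (145 − 267/2) = 23/2, q_E = (210 − 267/2) = 153/2.
Total output Q = 267/2, so price P = 250 - 267/2 = 233/2.

116.50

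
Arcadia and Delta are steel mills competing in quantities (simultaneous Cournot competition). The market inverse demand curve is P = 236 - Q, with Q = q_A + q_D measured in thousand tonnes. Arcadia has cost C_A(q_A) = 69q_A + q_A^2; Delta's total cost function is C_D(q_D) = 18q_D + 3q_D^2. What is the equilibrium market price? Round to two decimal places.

177.19

Arcadia's profit: π_A = (236 - Q)q_A - (69q_A + q_A²). Setting ∂π_A/∂q_A = 0: 167 - 4q_A - (q_D) = 0.
Delta's profit: π_D = (236 - Q)q_D - (18q_D + 3q_D²). Setting ∂π_D/∂q_D = 0: 218 - 8q_D - (q_A) = 0.
Rearranging gives the reaction functions q_A = (167 - q_D)/4 and q_D = (218 - q_A)/8.
Solving the pair: q_A = 1118/31, q_D = 705/31.
Total output Q = 1823/31, so price P = 236 - 1823/31 = 177.1935.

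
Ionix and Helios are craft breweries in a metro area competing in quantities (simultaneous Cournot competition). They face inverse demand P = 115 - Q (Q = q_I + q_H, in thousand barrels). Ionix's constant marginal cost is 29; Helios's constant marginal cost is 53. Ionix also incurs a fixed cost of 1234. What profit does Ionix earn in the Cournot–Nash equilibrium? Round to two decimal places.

110.44

Ionix's profit: π_I = (115 - Q)q_I - (29q_I). Setting ∂π_I/∂q_I = 0: 86 - 2q_I - (q_H) = 0.
Helios's profit: π_H = (115 - Q)q_H - (53q_H). Setting ∂π_H/∂q_H = 0: 62 - 2q_H - (q_I) = 0.
So q_I = (86 - q_H)/2 and q_H = (62 - q_I)/2.
Solving the pair: q_I = 110/3, q_H = 38/3.
Price P = 115 - 148/3 = 197/3.
Ionix's profit: (197/3 - 29)·(110/3) - 1234 = 994/9.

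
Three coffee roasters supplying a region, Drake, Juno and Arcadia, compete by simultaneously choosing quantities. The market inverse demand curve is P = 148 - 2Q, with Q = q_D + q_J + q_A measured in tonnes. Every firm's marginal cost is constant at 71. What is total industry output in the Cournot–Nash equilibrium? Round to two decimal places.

A representative firm's profit is π_i = q_i(148 - 2Q) - 71q_i.
Setting ∂π_i/∂q_i = 0 with rivals' quantities fixed: 77 - 4q_i - 2·Σ_{j≠i} q_j = 0.
By symmetry each firm produces the same amount; substituting Σ_{j≠i} q_j = 2q_i yields q_i = 77/8.
Total output Q = 77/8 + 77/8 + 77/8 = 231/8.

28.88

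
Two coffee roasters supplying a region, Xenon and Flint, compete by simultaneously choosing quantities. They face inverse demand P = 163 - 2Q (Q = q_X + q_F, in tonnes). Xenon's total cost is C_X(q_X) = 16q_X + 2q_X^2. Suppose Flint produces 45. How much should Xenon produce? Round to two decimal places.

7.13

With the rival's output fixed at 45, Xenon's profit is π_X = (163 - 2·45 - 2q_X)q_X - (16q_X + 2q_X²) = (73 - 2q_X)q_X - (16q_X + 2q_X²).
∂π_X/∂q_X = 57 - 8q_X = 0, so q_X = 57/8.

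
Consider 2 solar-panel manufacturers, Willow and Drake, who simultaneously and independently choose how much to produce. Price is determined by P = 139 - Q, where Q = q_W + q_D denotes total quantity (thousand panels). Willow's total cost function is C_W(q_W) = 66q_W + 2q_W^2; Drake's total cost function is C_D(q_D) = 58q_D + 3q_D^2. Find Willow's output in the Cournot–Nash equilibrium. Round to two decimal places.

10.70

Willow's profit: π_W = (139 - Q)q_W - (66q_W + 2q_W²). Setting ∂π_W/∂q_W = 0: 73 - 6q_W - (q_D) = 0.
Drake's profit: π_D = (139 - Q)q_D - (58q_D + 3q_D²). Setting ∂π_D/∂q_D = 0: 81 - 8q_D - (q_W) = 0.
Best responses: q_W = (73 - q_D)/6, q_D = (81 - q_W)/8.
Solving the pair: q_W = 503/47, q_D = 413/47.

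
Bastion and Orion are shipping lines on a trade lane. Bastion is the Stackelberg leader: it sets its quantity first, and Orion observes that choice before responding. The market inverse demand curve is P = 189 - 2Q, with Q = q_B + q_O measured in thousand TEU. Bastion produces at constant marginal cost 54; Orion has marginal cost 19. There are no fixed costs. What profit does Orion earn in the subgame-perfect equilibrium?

1800

The follower Orion best-responds to any q_B: π_O = (189 - 2Q)q_O - 19q_O.
Follower FOC: 170 - 2q_B - 4q_O = 0, so q_O(q_B) = (170 - 2q_B)/4.
Bastion substitutes q_O(q_B) into its own profit: π_B = q_B(189 - 2q_B - (170 - 2q_B)/2) - 54q_B = (104 - q_B)q_B - 54q_B.
Maximising: ∂π_B/∂q_B = 50 - 2q_B = 0, giving q_B = 25.
Then q_O = (170 - 2·25)/4 = 30.
Price P = 189 - 2·55 = 79.
Orion's profit: (79 - 19)·30 = 1800.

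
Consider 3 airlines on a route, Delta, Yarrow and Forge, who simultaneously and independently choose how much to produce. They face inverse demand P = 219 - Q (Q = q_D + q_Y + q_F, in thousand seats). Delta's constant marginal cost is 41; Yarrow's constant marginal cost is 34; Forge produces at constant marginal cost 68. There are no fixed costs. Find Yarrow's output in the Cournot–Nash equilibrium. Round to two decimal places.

Delta's profit: π_D = (219 - Q)q_D - (41q_D). Setting ∂π_D/∂q_D = 0: 178 - 2q_D - (q_Y + q_F) = 0.
Yarrow's first-order condition: 185 - 2q_Y - (q_D + q_F) = 0.
Forge's profit: π_F = (219 - Q)q_F - (68q_F). Setting ∂π_F/∂q_F = 0: 151 - 2q_F - (q_D + q_Y) = 0.
Adding the 3 conditions: 514 − 2Q − 2Q = 0, i.e. Q = 257/2.
Back-substituting: q_D = (178 − 257/2) = 99/2, q_Y = (185 − 257/2) = 113/2, q_F = (151 − 257/2) = 45/2.

56.50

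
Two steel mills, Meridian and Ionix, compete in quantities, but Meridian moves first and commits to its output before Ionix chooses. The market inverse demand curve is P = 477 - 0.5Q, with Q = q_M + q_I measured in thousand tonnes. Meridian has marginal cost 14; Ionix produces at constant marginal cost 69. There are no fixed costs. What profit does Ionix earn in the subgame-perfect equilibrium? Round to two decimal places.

11100.50

The follower Ionix best-responds to any q_M: π_I = (477 - 0.5Q)q_I - 69q_I.
∂π_I/∂q_I = 408 - (1/2)q_M - q_I = 0 gives the reaction function q_I = (408 - (1/2)q_M).
The leader anticipates this reaction. Substituting into P = 477 - 0.5Q gives P = 273 - (1/4)q_M, so π_M = (273 - (1/4)q_M)q_M - 14q_M.
Leader FOC: 259 - (1/2)q_M = 0, so q_M = 518.
Then q_I = (408 - (1/2)·518) = 149.
Price P = 477 - (1/2)·667 = 287/2.
Ionix's profit: (287/2 - 69)·149 = 11100.5000.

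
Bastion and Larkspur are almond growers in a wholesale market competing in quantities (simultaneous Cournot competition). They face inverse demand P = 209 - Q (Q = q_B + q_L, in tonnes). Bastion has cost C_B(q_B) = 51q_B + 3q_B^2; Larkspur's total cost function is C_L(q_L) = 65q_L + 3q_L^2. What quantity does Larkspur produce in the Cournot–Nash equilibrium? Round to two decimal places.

15.78

Bastion's profit: π_B = (209 - Q)q_B - (51q_B + 3q_B²). Setting ∂π_B/∂q_B = 0: 158 - 8q_B - (q_L) = 0.
Larkspur's first-order condition: 144 - 8q_L - (q_B) = 0.
Rearranging gives the reaction functions q_B = (158 - q_L)/8 and q_L = (144 - q_B)/8.
Solving the pair: q_B = 160/9, q_L = 142/9.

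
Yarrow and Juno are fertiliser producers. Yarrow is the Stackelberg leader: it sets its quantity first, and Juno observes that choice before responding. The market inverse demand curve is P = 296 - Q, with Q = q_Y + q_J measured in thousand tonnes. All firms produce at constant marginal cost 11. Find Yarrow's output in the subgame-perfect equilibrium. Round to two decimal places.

142.50

The follower Juno best-responds to any q_Y: π_J = (296 - Q)q_J - 11q_J.
∂π_J/∂q_J = 285 - q_Y - 2q_J = 0 gives the reaction function q_J = (285 - q_Y)/2.
Yarrow substitutes q_J(q_Y) into its own profit: π_Y = q_Y(296 - q_Y - (285 - q_Y)/2) - 11q_Y = (307/2 - (1/2)q_Y)q_Y - 11q_Y.
Maximising: ∂π_Y/∂q_Y = 285/2 - q_Y = 0, giving q_Y = 285/2.
Then q_J = (285 - 285/2)/2 = 285/4.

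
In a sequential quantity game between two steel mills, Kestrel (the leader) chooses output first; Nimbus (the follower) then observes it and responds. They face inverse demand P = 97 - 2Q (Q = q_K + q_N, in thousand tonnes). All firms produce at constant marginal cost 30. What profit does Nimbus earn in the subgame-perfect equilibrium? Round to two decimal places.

140.28

The follower Nimbus best-responds to any q_K: π_N = (97 - 2Q)q_N - 30q_N.
∂π_N/∂q_N = 67 - 2q_K - 4q_N = 0 gives the reaction function q_N = (67 - 2q_K)/4.
Kestrel substitutes q_N(q_K) into its own profit: π_K = q_K(97 - 2q_K - (67 - 2q_K)/2) - 30q_K = (127/2 - q_K)q_K - 30q_K.
The leader's first-order condition 67/2 - 2q_K = 0 yields q_K = 67/4.
Then q_N = (67 - 2·(67/4))/4 = 67/8.
Price P = 97 - 2·(201/8) = 187/4.
Nimbus's profit: (187/4 - 30)·(67/8) = 140.2813.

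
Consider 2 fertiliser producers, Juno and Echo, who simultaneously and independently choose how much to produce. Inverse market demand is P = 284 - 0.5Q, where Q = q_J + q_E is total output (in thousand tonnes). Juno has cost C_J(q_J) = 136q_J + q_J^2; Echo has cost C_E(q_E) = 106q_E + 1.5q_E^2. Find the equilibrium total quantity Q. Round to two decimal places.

81.96

Juno's profit: π_J = (284 - 0.5Q)q_J - (136q_J + q_J²). Setting ∂π_J/∂q_J = 0: 148 - 3q_J - (1/2)(q_E) = 0.
Echo's first-order condition: 178 - 4q_E - (1/2)(q_J) = 0.
Rearranging gives the reaction functions q_J = (148 - (1/2)q_E)/3 and q_E = (178 - (1/2)q_J)/4.
Solving the pair: q_J = 42.8085, q_E = 1840/47.
Total output Q = 42.8085 + 1840/47 = 81.9574.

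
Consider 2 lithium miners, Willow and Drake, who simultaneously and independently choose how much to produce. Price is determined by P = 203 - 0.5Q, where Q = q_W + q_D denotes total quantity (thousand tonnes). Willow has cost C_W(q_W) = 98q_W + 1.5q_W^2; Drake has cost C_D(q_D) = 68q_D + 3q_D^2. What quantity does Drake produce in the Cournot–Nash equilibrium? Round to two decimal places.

Willow's profit: π_W = (203 - 0.5Q)q_W - (98q_W + (3/2)q_W²). Setting ∂π_W/∂q_W = 0: 105 - 4q_W - (1/2)(q_D) = 0.
Drake's profit: π_D = (203 - 0.5Q)q_D - (68q_D + 3q_D²). Setting ∂π_D/∂q_D = 0: 135 - 7q_D - (1/2)(q_W) = 0.
Rearranging gives the reaction functions q_W = (105 - (1/2)q_D)/4 and q_D = (135 - (1/2)q_W)/7.
Solving the pair: q_W = 890/37, q_D = 650/37.

17.57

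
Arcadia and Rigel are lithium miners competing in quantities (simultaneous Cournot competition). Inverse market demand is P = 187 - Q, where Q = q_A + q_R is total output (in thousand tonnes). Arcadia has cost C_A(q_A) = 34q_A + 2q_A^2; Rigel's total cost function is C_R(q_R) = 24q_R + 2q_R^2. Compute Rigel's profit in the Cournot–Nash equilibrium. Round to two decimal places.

Arcadia's profit: π_A = (187 - Q)q_A - (34q_A + 2q_A²). Setting ∂π_A/∂q_A = 0: 153 - 6q_A - (q_R) = 0.
Rigel's profit: π_R = (187 - Q)q_R - (24q_R + 2q_R²). Setting ∂π_R/∂q_R = 0: 163 - 6q_R - (q_A) = 0.
Rearranging gives the reaction functions q_A = (153 - q_R)/6 and q_R = (163 - q_A)/6.
Substituting one into the other gives q_A = 151/7 and q_R = 165/7.
Price P = 187 - 316/7 = 993/7.
Rigel's profit: (993/7)·(165/7) - 24·(165/7) - 2(165/7)² = 1666.8367.

1666.84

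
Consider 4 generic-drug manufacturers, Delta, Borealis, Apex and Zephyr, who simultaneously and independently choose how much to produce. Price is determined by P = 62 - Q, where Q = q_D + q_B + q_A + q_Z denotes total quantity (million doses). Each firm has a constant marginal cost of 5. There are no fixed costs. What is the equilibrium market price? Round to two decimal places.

A representative firm's profit is π_i = q_i(62 - Q) - 5q_i.
First-order condition (treating rivals' output as given): 57 - 2q_i - Σ_{j≠i} q_j = 0.
With identical firms every q_j equals q_i, so Σ_{j≠i} q_j = 3q_i and 57 = 5q_i, giving q_i = 57/5.
Total output Q = 228/5, so price P = 62 - 228/5 = 82/5.

16.40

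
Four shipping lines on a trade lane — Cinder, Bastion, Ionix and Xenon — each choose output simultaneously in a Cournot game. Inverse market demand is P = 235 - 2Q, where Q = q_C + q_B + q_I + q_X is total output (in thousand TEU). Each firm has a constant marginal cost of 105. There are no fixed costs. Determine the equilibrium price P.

131

Each firm earns π_i = (235 - 2Q)q_i - 105q_i.
Setting ∂π_i/∂q_i = 0 with rivals' quantities fixed: 130 - 4q_i - 2·Σ_{j≠i} q_j = 0.
With identical firms every q_j equals q_i, so Σ_{j≠i} q_j = 3q_i and 130 = 10q_i, giving q_i = 13.
Total output Q = 52, so price P = 235 - 2·52 = 131.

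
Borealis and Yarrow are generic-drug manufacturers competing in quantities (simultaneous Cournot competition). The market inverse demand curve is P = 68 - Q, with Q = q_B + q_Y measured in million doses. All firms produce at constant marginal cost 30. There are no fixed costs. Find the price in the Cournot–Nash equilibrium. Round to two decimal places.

Each firm earns π_i = (68 - Q)q_i - 30q_i.
Setting ∂π_i/∂q_i = 0 with rivals' quantities fixed: 38 - 2q_i - q_j = 0.
With identical firms every q_j equals q_i, so q_j = q_i and 38 = 3q_i, giving q_i = 38/3.
Total output Q = 76/3, so price P = 68 - 76/3 = 128/3.

42.67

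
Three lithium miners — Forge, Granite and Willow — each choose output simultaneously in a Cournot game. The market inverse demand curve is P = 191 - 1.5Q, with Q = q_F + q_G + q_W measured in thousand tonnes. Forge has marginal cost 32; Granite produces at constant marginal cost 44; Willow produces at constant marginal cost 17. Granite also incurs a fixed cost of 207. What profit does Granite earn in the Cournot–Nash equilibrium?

279

Forge's profit: π_F = (191 - 1.5Q)q_F - (32q_F). Setting ∂π_F/∂q_F = 0: 159 - 3q_F - (3/2)(q_G + q_W) = 0.
Granite's profit: π_G = (191 - 1.5Q)q_G - (44q_G). Setting ∂π_G/∂q_G = 0: 147 - 3q_G - (3/2)(q_F + q_W) = 0.
Willow's profit: π_W = (191 - 1.5Q)q_W - (17q_W). Setting ∂π_W/∂q_W = 0: 174 - 3q_W - (3/2)(q_F + q_G) = 0.
Adding the 3 first-order conditions: 480 − 6Q = 0, so Q = 80.
Back-substituting: q_F = (159 − 120)/(3/2) = 26, q_G = (147 − 120)/(3/2) = 18, q_W = (174 − 120)/(3/2) = 36.
Price P = 191 - (3/2)·80 = 71.
Granite's profit: (71 - 44)·18 - 207 = 279.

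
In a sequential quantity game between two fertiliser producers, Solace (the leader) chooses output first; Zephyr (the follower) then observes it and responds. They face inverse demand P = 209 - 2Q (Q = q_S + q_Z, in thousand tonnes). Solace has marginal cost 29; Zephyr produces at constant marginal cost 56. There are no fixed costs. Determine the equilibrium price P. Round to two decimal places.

The follower Zephyr best-responds to any q_S: π_Z = (209 - 2Q)q_Z - 56q_Z.
Setting the follower's marginal profit to zero, 153 - 2q_S - 4q_Z = 0, i.e. q_Z = (153 - 2q_S)/4.
The leader anticipates this reaction. Substituting into P = 209 - 2Q gives P = 265/2 - q_S, so π_S = (265/2 - q_S)q_S - 29q_S.
Maximising: ∂π_S/∂q_S = 207/2 - 2q_S = 0, giving q_S = 207/4.
Then q_Z = (153 - 2·(207/4))/4 = 99/8.
Total output Q = 513/8, so price P = 209 - 2·(513/8) = 323/4.

80.75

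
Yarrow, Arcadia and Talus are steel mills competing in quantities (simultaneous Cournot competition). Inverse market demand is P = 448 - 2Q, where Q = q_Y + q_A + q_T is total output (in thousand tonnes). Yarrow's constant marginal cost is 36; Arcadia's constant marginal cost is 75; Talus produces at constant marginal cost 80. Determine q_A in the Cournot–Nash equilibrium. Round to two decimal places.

42.38

Yarrow's profit: π_Y = (448 - 2Q)q_Y - (36q_Y). Setting ∂π_Y/∂q_Y = 0: 412 - 4q_Y - 2(q_A + q_T) = 0.
Arcadia's profit: π_A = (448 - 2Q)q_A - (75q_A). Setting ∂π_A/∂q_A = 0: 373 - 4q_A - 2(q_Y + q_T) = 0.
Talus's first-order condition: 368 - 4q_T - 2(q_Y + q_A) = 0.
Adding the 3 conditions: 1153 − 4Q − 4Q = 0, i.e. Q = 1153/8.
Back-substituting: q_Y = (412 − 1153/4)/2 = 495/8, q_A = (373 − 1153/4)/2 = 339/8, q_T = (368 − 1153/4)/2 = 319/8.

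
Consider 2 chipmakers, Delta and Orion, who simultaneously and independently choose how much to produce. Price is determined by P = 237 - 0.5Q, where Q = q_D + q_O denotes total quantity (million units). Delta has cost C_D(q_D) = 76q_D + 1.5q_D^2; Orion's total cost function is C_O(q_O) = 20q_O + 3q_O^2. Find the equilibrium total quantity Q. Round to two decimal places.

Delta's profit: π_D = (237 - 0.5Q)q_D - (76q_D + (3/2)q_D²). Setting ∂π_D/∂q_D = 0: 161 - 4q_D - (1/2)(q_O) = 0.
Orion's profit: π_O = (237 - 0.5Q)q_O - (20q_O + 3q_O²). Setting ∂π_O/∂q_O = 0: 217 - 7q_O - (1/2)(q_D) = 0.
So q_D = (161 - (1/2)q_O)/4 and q_O = (217 - (1/2)q_D)/7.
Substituting one into the other gives q_D = 1358/37 and q_O = 1050/37.
Total output Q = 1358/37 + 1050/37 = 65.0811.

65.08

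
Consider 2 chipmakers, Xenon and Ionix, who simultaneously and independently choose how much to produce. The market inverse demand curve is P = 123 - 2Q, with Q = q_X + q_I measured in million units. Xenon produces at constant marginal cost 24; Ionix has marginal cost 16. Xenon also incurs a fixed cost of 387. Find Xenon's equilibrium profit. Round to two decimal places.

Xenon's profit: π_X = (123 - 2Q)q_X - (24q_X). Setting ∂π_X/∂q_X = 0: 99 - 4q_X - 2(q_I) = 0.
Ionix's first-order condition: 107 - 4q_I - 2(q_X) = 0.
So q_X = (99 - 2q_I)/4 and q_I = (107 - 2q_X)/4.
Solving the pair: q_X = 91/6, q_I = 115/6.
Price P = 123 - 2·(103/3) = 163/3.
Xenon's profit: (163/3 - 24)·(91/6) - 387 = 1315/18.

73.06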